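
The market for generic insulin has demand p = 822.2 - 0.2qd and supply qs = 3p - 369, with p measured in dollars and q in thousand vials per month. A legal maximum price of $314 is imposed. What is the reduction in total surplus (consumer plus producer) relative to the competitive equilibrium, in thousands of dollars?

Rearranging demand gives qd = 4111 - 5p. In a free market, 4111 - 5p = 3p - 369 gives the equilibrium p* = 560, q* = 1311.
Since 314 < 560, the ceiling is binding.
At p = 314: qd = 4111 - 5·314 = 2541 and qs = 3·314 - 369 = 573.
Quantity traded falls to 573. At q = 573 the demand price is (4111 - 573)/5 = 707.6 and the supply price is (369 + 573)/3 = 314.
Deadweight loss = ½ · (707.6 - 314) · (1311 - 573) = ½ · 393.6 · 738 = 145238.4.

145238.4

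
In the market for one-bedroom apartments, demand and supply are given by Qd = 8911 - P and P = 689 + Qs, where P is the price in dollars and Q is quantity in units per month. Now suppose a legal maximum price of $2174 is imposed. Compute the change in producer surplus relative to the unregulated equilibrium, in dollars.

-7347548

Rearranging supply gives Qs = P - 689. Equilibrium: 8911 - P = P - 689, so 9600 = 2P and P* = 4800, Q* = 4111.
Because the ceiling (2174) lies below the market-clearing price, it is binding.
At P = 2174: Qd = 8911 - 2174 = 6737 and Qs = 2174 - 689 = 1485.
Producer surplus without the control is ½ · (4800 - 689) · 4111 = 8450160.5.
With the ceiling, producers sell 1485 units at 2174, so PS = ½ · (2174 - 689) · 1485 = 1102612.5.
Change in producer surplus = 1102612.5 - 8450160.5 = -7347548.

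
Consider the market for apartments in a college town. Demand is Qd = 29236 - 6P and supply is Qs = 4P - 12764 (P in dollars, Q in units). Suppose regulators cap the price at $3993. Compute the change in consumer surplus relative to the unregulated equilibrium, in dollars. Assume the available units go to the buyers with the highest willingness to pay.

606924

In a free market, 29236 - 6P = 4P - 12764 gives the equilibrium P* = 4200, Q* = 4036.
Since 3993 < 4200, the ceiling is binding.
At P = 3993: Qd = 29236 - 6·3993 = 5278 and Qs = 4·3993 - 12764 = 3208.
Consumer surplus without the control is ½ · (14618/3 - 4200) · 4036 = 4072324/3.
With the ceiling, 3208 units are sold at 3993 (assume they go to the highest-value buyers). The demand price at Q = 3208 is 4338, so CS = ½ · [(14618/3 - 3993) + (4338 - 3993)] · 3208 = 5893096/3.
Change in consumer surplus = 5893096/3 - 4072324/3 = 606924.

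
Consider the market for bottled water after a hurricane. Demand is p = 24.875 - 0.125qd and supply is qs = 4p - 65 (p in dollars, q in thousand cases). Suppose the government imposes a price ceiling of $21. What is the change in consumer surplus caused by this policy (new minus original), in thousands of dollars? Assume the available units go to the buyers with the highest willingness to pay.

18

Rearranging demand gives qd = 199 - 8p. Without the control the market clears where 199 - 8p = 4p - 65, i.e. p* = 22 and q* = 23.
Since 21 < 22, the ceiling is binding.
At p = 21: qd = 199 - 8·21 = 31 and qs = 4·21 - 65 = 19.
Consumer surplus without the control is ½ · (24.875 - 22) · 23 = 33.0625.
With the ceiling, 19 units are sold at 21 (assume they go to the highest-value buyers). The demand price at q = 19 is 22.5, so CS = ½ · [(24.875 - 21) + (22.5 - 21)] · 19 = 51.0625.
Change in consumer surplus = 51.0625 - 33.0625 = 18.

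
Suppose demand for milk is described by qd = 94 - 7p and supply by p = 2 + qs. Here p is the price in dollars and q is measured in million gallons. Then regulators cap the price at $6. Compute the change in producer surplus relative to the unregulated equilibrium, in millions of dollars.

Rearranging supply gives qs = p - 2. Setting quantity demanded equal to quantity supplied, 94 - 7p = p - 2, gives p* = 12 and q* = 10.
Because the ceiling (6) lies below the market-clearing price, it is binding.
At p = 6: qd = 94 - 7·6 = 52 and qs = 6 - 2 = 4.
Producer surplus without the control is ½ · (12 - 2) · 10 = 50.
With the ceiling, producers sell 4 units at 6, so PS = ½ · (6 - 2) · 4 = 8.
Change in producer surplus = 8 - 50 = -42.

-42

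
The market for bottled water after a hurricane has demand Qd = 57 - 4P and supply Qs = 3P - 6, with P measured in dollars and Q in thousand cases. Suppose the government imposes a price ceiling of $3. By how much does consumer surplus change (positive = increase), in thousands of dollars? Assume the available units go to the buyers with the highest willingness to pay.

-22.5

Equilibrium: 57 - 4P = 3P - 6, so 63 = 7P and P* = 9, Q* = 21.
Because the ceiling (3) lies below the market-clearing price, it is binding.
At P = 3: Qd = 57 - 4·3 = 45 and Qs = 3·3 - 6 = 3.
Consumer surplus without the control is ½ · (14.25 - 9) · 21 = 55.125.
With the ceiling, 3 units are sold at 3 (assume they go to the highest-value buyers). The demand price at Q = 3 is 13.5, so CS = ½ · [(14.25 - 3) + (13.5 - 3)] · 3 = 32.625.
Change in consumer surplus = 32.625 - 55.125 = -22.5.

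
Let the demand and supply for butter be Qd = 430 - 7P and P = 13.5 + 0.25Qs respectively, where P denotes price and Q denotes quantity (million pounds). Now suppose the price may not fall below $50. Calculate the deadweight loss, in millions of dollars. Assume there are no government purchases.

346.5

Rearranging supply gives Qs = 4P - 54. Equilibrium: 430 - 7P = 4P - 54, so 484 = 11P and P* = 44, Q* = 122.
Since 50 > 44, the floor is binding.
At P = 50: Qd = 430 - 7·50 = 80 and Qs = 4·50 - 54 = 146.
Quantity traded falls to 80. At Q = 80 the demand price is (430 - 80)/7 = 50 and the supply price is (54 + 80)/4 = 33.5.
Deadweight loss = ½ · (50 - 33.5) · (122 - 80) = ½ · 16.5 · 42 = 346.5.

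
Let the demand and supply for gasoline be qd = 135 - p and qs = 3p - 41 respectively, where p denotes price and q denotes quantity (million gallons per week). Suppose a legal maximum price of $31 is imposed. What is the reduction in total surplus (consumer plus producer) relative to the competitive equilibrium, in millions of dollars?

1014

Setting quantity demanded equal to quantity supplied, 135 - p = 3p - 41, gives p* = 44 and q* = 91.
The ceiling of 31 is below the equilibrium price 44, so it binds.
At p = 31: qd = 135 - 31 = 104 and qs = 3·31 - 41 = 52.
Quantity traded falls to 52. At q = 52 the demand price is 135 - 52 = 83 and the supply price is (41 + 52)/3 = 31.
Deadweight loss = ½ · (83 - 31) · (91 - 52) = ½ · 52 · 39 = 1014.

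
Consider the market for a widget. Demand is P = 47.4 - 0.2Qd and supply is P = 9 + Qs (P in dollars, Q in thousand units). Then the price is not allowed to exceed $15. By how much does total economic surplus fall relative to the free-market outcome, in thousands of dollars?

405.6

Rearranging demand gives Qd = 237 - 5P; rearranging supply gives Qs = P - 9. Without the control the market clears where 237 - 5P = P - 9, i.e. P* = 41 and Q* = 32.
Because the ceiling (15) lies below the market-clearing price, it is binding.
At P = 15: Qd = 237 - 5·15 = 162 and Qs = 15 - 9 = 6.
Quantity traded falls to 6. At Q = 6 the demand price is (237 - 6)/5 = 46.2 and the supply price is 9 + 6 = 15.
Deadweight loss = ½ · (46.2 - 15) · (32 - 6) = ½ · 31.2 · 26 = 405.6.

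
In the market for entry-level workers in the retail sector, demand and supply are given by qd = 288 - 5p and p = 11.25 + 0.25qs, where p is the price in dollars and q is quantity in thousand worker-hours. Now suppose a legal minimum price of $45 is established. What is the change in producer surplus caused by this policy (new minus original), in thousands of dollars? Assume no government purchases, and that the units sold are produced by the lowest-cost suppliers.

304

Rearranging supply gives qs = 4p - 45. Setting quantity demanded equal to quantity supplied, 288 - 5p = 4p - 45, gives p* = 37 and q* = 103.
Since 45 > 37, the floor is binding.
At p = 45: qd = 288 - 5·45 = 63 and qs = 4·45 - 45 = 135.
Producer surplus without the control is ½ · (37 - 11.25) · 103 = 1326.125.
With the floor, 63 units are sold at 45. The supply price at q = 63 is 27, so PS = ½ · [(45 - 11.25) + (45 - 27)] · 63 = 1630.125.
Change in producer surplus = 1630.125 - 1326.125 = 304.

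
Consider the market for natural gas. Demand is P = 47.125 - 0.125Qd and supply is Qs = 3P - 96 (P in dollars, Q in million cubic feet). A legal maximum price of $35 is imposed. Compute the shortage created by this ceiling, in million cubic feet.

Rearranging demand gives Qd = 377 - 8P. Equilibrium: 377 - 8P = 3P - 96, so 473 = 11P and P* = 43, Q* = 33.
Since 35 < 43, the ceiling is binding.
At P = 35: Qd = 377 - 8·35 = 97 and Qs = 3·35 - 96 = 9.
Shortage = Qd - Qs = 97 - 9 = 88.

88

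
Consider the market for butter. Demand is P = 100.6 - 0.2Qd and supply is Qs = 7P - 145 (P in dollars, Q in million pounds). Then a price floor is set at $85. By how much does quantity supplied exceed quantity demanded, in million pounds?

372

Rearranging demand gives Qd = 503 - 5P. In a free market, 503 - 5P = 7P - 145 gives the equilibrium P* = 54, Q* = 233.
Because the floor (85) lies above the market-clearing price, it is binding.
At P = 85: Qd = 503 - 5·85 = 78 and Qs = 7·85 - 145 = 450.
Surplus = Qs - Qd = 450 - 78 = 372.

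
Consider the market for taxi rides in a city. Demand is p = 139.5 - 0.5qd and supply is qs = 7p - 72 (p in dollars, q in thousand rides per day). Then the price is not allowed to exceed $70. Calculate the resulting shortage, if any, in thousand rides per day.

0

Rearranging demand gives qd = 279 - 2p. Setting quantity demanded equal to quantity supplied, 279 - 2p = 7p - 72, gives p* = 39 and q* = 201.
The ceiling of 70 is above the equilibrium price 39, so it is not binding; the market clears at p* = 39, q* = 201.
Since the control does not bind, there is no shortage.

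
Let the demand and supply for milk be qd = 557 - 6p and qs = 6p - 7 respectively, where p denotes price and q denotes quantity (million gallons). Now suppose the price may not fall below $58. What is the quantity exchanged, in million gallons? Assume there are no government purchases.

Equilibrium: 557 - 6p = 6p - 7, so 564 = 12p and p* = 47, q* = 275.
The floor of 58 is above the equilibrium price 47, so it binds.
At p = 58: qd = 557 - 6·58 = 209 and qs = 6·58 - 7 = 341.
The quantity actually transacted is the short side, demand: 209.

209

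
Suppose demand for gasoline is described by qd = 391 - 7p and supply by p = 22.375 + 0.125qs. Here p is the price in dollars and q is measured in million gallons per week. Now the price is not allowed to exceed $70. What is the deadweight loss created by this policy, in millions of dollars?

Rearranging supply gives qs = 8p - 179. In a free market, 391 - 7p = 8p - 179 gives the equilibrium p* = 38, q* = 125.
The ceiling of 70 is above the equilibrium price 38, so it is not binding; the market clears at p* = 38, q* = 125.
Since the control does not bind, no trades are prevented and deadweight loss is zero.

0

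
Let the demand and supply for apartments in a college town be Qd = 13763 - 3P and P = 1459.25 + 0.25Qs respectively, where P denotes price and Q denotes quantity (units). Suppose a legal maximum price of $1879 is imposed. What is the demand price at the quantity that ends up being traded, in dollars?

4028

Rearranging supply gives Qs = 4P - 5837. Without the control the market clears where 13763 - 3P = 4P - 5837, i.e. P* = 2800 and Q* = 5363.
The ceiling of 1879 is below the equilibrium price 2800, so it binds.
At P = 1879: Qd = 13763 - 3·1879 = 8126 and Qs = 4·1879 - 5837 = 1679.
Only 1679 units reach the market. On the demand curve, the marginal buyer's willingness to pay at Q = 1679 is (13763 - 1679)/3 = 4028.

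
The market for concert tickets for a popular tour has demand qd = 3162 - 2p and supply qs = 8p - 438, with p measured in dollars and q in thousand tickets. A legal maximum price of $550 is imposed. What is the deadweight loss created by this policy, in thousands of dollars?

0

In a free market, 3162 - 2p = 8p - 438 gives the equilibrium p* = 360, q* = 2442.
The ceiling of 550 is above the equilibrium price 360, so it is not binding; the market clears at p* = 360, q* = 2442.
Since the control does not bind, no trades are prevented and deadweight loss is zero.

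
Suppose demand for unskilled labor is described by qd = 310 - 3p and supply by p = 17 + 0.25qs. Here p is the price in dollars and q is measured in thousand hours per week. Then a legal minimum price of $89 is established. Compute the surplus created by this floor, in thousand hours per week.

Rearranging supply gives qs = 4p - 68. Without the control the market clears where 310 - 3p = 4p - 68, i.e. p* = 54 and q* = 148.
The floor of 89 is above the equilibrium price 54, so it binds.
At p = 89: qd = 310 - 3·89 = 43 and qs = 4·89 - 68 = 288.
Surplus = qs - qd = 288 - 43 = 245.

245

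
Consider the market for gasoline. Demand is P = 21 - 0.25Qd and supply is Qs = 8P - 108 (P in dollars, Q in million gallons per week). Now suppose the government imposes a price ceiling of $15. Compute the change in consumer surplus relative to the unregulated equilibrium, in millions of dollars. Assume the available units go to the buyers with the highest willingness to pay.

Rearranging demand gives Qd = 84 - 4P. Setting quantity demanded equal to quantity supplied, 84 - 4P = 8P - 108, gives P* = 16 and Q* = 20.
Since 15 < 16, the ceiling is binding.
At P = 15: Qd = 84 - 4·15 = 24 and Qs = 8·15 - 108 = 12.
Consumer surplus without the control is ½ · (21 - 16) · 20 = 50.
With the ceiling, 12 units are sold at 15 (assume they go to the highest-value buyers). The demand price at Q = 12 is 18, so CS = ½ · [(21 - 15) + (18 - 15)] · 12 = 54.
Change in consumer surplus = 54 - 50 = 4.

4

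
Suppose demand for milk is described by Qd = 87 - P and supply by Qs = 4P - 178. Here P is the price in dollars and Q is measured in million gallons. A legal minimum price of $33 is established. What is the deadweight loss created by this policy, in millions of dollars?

Equilibrium: 87 - P = 4P - 178, so 265 = 5P and P* = 53, Q* = 34.
Since 33 is below P* = 53, the floor does not bind and the free-market outcome prevails.
Since the control does not bind, no trades are prevented and deadweight loss is zero.

0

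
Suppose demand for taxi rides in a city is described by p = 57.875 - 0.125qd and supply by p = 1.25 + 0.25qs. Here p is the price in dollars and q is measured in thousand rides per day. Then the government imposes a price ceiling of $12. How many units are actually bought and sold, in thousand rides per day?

43

Rearranging demand gives qd = 463 - 8p; rearranging supply gives qs = 4p - 5. Equilibrium: 463 - 8p = 4p - 5, so 468 = 12p and p* = 39, q* = 151.
The ceiling of 12 is below the equilibrium price 39, so it binds.
At p = 12: qd = 463 - 8·12 = 367 and qs = 4·12 - 5 = 43.
The quantity actually transacted is the short side, supply: 43.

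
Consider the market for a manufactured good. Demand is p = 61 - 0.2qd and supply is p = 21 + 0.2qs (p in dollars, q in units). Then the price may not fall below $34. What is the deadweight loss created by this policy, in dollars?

Rearranging demand gives qd = 305 - 5p; rearranging supply gives qs = 5p - 105. Without the control the market clears where 305 - 5p = 5p - 105, i.e. p* = 41 and q* = 100.
The floor of 34 is below the equilibrium price 41, so it is not binding; the market clears at p* = 41, q* = 100.
Since the control does not bind, no trades are prevented and deadweight loss is zero.

0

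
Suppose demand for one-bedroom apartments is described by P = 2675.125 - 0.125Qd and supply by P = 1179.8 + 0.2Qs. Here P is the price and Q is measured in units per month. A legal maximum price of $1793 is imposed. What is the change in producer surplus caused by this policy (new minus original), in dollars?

-1176884.5

Rearranging demand gives Qd = 21401 - 8P; rearranging supply gives Qs = 5P - 5899. Without the control the market clears where 21401 - 8P = 5P - 5899, i.e. P* = 2100 and Q* = 4601.
Since 1793 < 2100, the ceiling is binding.
At P = 1793: Qd = 21401 - 8·1793 = 7057 and Qs = 5·1793 - 5899 = 3066.
Producer surplus without the control is ½ · (2100 - 1179.8) · 4601 = 2116920.1.
With the ceiling, producers sell 3066 units at 1793, so PS = ½ · (1793 - 1179.8) · 3066 = 940035.6.
Change in producer surplus = 940035.6 - 2116920.1 = -1176884.5.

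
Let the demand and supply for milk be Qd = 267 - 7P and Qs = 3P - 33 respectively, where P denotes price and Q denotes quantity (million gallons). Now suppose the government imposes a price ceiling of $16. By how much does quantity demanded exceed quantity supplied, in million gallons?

In a free market, 267 - 7P = 3P - 33 gives the equilibrium P* = 30, Q* = 57.
The ceiling of 16 is below the equilibrium price 30, so it binds.
At P = 16: Qd = 267 - 7·16 = 155 and Qs = 3·16 - 33 = 15.
Shortage = Qd - Qs = 155 - 15 = 140.

140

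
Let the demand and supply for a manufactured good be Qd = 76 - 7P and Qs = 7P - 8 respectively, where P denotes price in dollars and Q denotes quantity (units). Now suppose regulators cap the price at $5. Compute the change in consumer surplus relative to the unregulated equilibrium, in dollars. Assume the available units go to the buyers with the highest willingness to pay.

Equilibrium: 76 - 7P = 7P - 8, so 84 = 14P and P* = 6, Q* = 34.
Since 5 < 6, the ceiling is binding.
At P = 5: Qd = 76 - 7·5 = 41 and Qs = 7·5 - 8 = 27.
Consumer surplus without the control is ½ · (76/7 - 6) · 34 = 578/7.
With the ceiling, 27 units are sold at 5 (assume they go to the highest-value buyers). The demand price at Q = 27 is 7, so CS = ½ · [(76/7 - 5) + (7 - 5)] · 27 = 1485/14.
Change in consumer surplus = 1485/14 - 578/7 = 23.5.

23.5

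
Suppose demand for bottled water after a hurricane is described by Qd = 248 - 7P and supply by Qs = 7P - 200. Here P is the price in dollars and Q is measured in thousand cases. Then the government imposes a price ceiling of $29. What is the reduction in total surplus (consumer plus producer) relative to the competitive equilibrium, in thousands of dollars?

63

Without the control the market clears where 248 - 7P = 7P - 200, i.e. P* = 32 and Q* = 24.
The ceiling of 29 is below the equilibrium price 32, so it binds.
At P = 29: Qd = 248 - 7·29 = 45 and Qs = 7·29 - 200 = 3.
Quantity traded falls to 3. At Q = 3 the demand price is (248 - 3)/7 = 35 and the supply price is (200 + 3)/7 = 29.
Deadweight loss = ½ · (35 - 29) · (24 - 3) = ½ · 6 · 21 = 63.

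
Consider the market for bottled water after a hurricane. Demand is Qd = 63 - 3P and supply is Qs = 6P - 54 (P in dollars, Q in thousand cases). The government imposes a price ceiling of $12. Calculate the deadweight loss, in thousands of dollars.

Without the control the market clears where 63 - 3P = 6P - 54, i.e. P* = 13 and Q* = 24.
Because the ceiling (12) lies below the market-clearing price, it is binding.
At P = 12: Qd = 63 - 3·12 = 27 and Qs = 6·12 - 54 = 18.
Quantity traded falls to 18. At Q = 18 the demand price is (63 - 18)/3 = 15 and the supply price is (54 + 18)/6 = 12.
Deadweight loss = ½ · (15 - 12) · (24 - 18) = ½ · 3 · 6 = 9.

9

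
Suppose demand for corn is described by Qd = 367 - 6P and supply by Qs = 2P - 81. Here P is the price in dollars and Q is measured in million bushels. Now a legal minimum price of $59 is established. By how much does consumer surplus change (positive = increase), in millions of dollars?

-66

Equilibrium: 367 - 6P = 2P - 81, so 448 = 8P and P* = 56, Q* = 31.
Because the floor (59) lies above the market-clearing price, it is binding.
At P = 59: Qd = 367 - 6·59 = 13 and Qs = 2·59 - 81 = 37.
Consumer surplus without the control is ½ · (367/6 - 56) · 31 = 961/12.
With the floor, consumers buy 13 units at 59, so CS = ½ · (367/6 - 59) · 13 = 169/12.
Change in consumer surplus = 169/12 - 961/12 = -66.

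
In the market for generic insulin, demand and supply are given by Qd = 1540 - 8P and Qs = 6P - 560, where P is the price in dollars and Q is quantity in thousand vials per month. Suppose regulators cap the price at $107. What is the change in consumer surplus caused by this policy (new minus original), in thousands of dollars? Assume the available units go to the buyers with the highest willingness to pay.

-634.25

In a free market, 1540 - 8P = 6P - 560 gives the equilibrium P* = 150, Q* = 340.
Because the ceiling (107) lies below the market-clearing price, it is binding.
At P = 107: Qd = 1540 - 8·107 = 684 and Qs = 6·107 - 560 = 82.
Consumer surplus without the control is ½ · (192.5 - 150) · 340 = 7225.
With the ceiling, 82 units are sold at 107 (assume they go to the highest-value buyers). The demand price at Q = 82 is 182.25, so CS = ½ · [(192.5 - 107) + (182.25 - 107)] · 82 = 6590.75.
Change in consumer surplus = 6590.75 - 7225 = -634.25.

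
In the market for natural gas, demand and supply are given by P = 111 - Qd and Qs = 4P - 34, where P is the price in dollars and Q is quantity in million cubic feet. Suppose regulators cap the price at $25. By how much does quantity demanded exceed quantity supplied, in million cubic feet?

20

Rearranging demand gives Qd = 111 - P. In a free market, 111 - P = 4P - 34 gives the equilibrium P* = 29, Q* = 82.
The ceiling of 25 is below the equilibrium price 29, so it binds.
At P = 25: Qd = 111 - 25 = 86 and Qs = 4·25 - 34 = 66.
Shortage = Qd - Qs = 86 - 66 = 20.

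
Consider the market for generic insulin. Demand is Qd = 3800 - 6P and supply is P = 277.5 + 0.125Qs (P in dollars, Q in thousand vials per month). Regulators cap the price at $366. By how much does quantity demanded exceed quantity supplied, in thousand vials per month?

896

Rearranging supply gives Qs = 8P - 2220. In a free market, 3800 - 6P = 8P - 2220 gives the equilibrium P* = 430, Q* = 1220.
Because the ceiling (366) lies below the market-clearing price, it is binding.
At P = 366: Qd = 3800 - 6·366 = 1604 and Qs = 8·366 - 2220 = 708.
Shortage = Qd - Qs = 1604 - 708 = 896.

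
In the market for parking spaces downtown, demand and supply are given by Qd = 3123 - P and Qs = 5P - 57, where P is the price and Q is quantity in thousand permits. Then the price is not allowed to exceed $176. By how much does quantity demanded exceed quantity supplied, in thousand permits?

2124

Setting quantity demanded equal to quantity supplied, 3123 - P = 5P - 57, gives P* = 530 and Q* = 2593.
Because the ceiling (176) lies below the market-clearing price, it is binding.
At P = 176: Qd = 3123 - 176 = 2947 and Qs = 5·176 - 57 = 823.
Shortage = Qd - Qs = 2947 - 823 = 2124.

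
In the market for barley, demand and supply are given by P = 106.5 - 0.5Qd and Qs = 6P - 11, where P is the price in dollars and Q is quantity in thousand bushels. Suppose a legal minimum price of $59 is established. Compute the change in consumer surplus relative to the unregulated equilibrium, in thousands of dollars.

-3906

Rearranging demand gives Qd = 213 - 2P. Equilibrium: 213 - 2P = 6P - 11, so 224 = 8P and P* = 28, Q* = 157.
Because the floor (59) lies above the market-clearing price, it is binding.
At P = 59: Qd = 213 - 2·59 = 95 and Qs = 6·59 - 11 = 343.
Consumer surplus without the control is ½ · (106.5 - 28) · 157 = 6162.25.
With the floor, consumers buy 95 units at 59, so CS = ½ · (106.5 - 59) · 95 = 2256.25.
Change in consumer surplus = 2256.25 - 6162.25 = -3906.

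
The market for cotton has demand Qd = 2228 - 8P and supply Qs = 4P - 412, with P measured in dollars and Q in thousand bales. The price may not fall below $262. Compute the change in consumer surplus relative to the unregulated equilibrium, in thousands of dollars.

Without the control the market clears where 2228 - 8P = 4P - 412, i.e. P* = 220 and Q* = 468.
The floor of 262 is above the equilibrium price 220, so it binds.
At P = 262: Qd = 2228 - 8·262 = 132 and Qs = 4·262 - 412 = 636.
Consumer surplus without the control is ½ · (278.5 - 220) · 468 = 13689.
With the floor, consumers buy 132 units at 262, so CS = ½ · (278.5 - 262) · 132 = 1089.
Change in consumer surplus = 1089 - 13689 = -12600.

-12600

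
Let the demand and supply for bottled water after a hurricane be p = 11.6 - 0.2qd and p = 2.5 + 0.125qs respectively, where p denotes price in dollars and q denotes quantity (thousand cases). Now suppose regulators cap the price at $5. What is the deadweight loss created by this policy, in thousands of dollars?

10.4

Rearranging demand gives qd = 58 - 5p; rearranging supply gives qs = 8p - 20. Setting quantity demanded equal to quantity supplied, 58 - 5p = 8p - 20, gives p* = 6 and q* = 28.
Because the ceiling (5) lies below the market-clearing price, it is binding.
At p = 5: qd = 58 - 5·5 = 33 and qs = 8·5 - 20 = 20.
Quantity traded falls to 20. At q = 20 the demand price is (58 - 20)/5 = 7.6 and the supply price is (20 + 20)/8 = 5.
Deadweight loss = ½ · (7.6 - 5) · (28 - 20) = ½ · 2.6 · 8 = 10.4.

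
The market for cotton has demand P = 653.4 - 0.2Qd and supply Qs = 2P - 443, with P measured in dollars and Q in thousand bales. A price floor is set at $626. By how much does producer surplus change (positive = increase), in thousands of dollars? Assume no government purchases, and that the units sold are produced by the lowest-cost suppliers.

-44448

Rearranging demand gives Qd = 3267 - 5P. Without the control the market clears where 3267 - 5P = 2P - 443, i.e. P* = 530 and Q* = 617.
Because the floor (626) lies above the market-clearing price, it is binding.
At P = 626: Qd = 3267 - 5·626 = 137 and Qs = 2·626 - 443 = 809.
Producer surplus without the control is ½ · (530 - 221.5) · 617 = 95172.25.
With the floor, 137 units are sold at 626. The supply price at Q = 137 is 290, so PS = ½ · [(626 - 221.5) + (626 - 290)] · 137 = 50724.25.
Change in producer surplus = 50724.25 - 95172.25 = -44448.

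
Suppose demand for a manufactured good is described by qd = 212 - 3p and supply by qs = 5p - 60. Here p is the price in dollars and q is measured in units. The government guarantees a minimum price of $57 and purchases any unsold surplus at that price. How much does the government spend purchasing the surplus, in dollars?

10488

In a free market, 212 - 3p = 5p - 60 gives the equilibrium p* = 34, q* = 110.
Because the floor (57) lies above the market-clearing price, it is binding.
At p = 57: qd = 212 - 3·57 = 41 and qs = 5·57 - 60 = 225.
Surplus = qs - qd = 184.
Government expenditure = surplus × support price = 184 × 57 = 10488.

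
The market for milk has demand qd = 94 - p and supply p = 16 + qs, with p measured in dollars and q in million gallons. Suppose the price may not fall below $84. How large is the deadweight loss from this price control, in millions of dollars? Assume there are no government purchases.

841

Rearranging supply gives qs = p - 16. Equilibrium: 94 - p = p - 16, so 110 = 2p and p* = 55, q* = 39.
The floor of 84 is above the equilibrium price 55, so it binds.
At p = 84: qd = 94 - 84 = 10 and qs = 84 - 16 = 68.
Quantity traded falls to 10. At q = 10 the demand price is 94 - 10 = 84 and the supply price is 16 + 10 = 26.
Deadweight loss = ½ · (84 - 26) · (39 - 10) = ½ · 58 · 29 = 841.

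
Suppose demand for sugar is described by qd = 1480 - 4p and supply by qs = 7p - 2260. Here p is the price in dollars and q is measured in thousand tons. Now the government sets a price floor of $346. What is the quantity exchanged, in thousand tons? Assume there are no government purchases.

Setting quantity demanded equal to quantity supplied, 1480 - 4p = 7p - 2260, gives p* = 340 and q* = 120.
Since 346 > 340, the floor is binding.
At p = 346: qd = 1480 - 4·346 = 96 and qs = 7·346 - 2260 = 162.
The quantity actually transacted is the short side, demand: 96.

96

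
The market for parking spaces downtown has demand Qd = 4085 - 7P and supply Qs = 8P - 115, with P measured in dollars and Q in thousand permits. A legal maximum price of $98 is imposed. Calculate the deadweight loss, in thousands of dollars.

283920

Equilibrium: 4085 - 7P = 8P - 115, so 4200 = 15P and P* = 280, Q* = 2125.
The ceiling of 98 is below the equilibrium price 280, so it binds.
At P = 98: Qd = 4085 - 7·98 = 3399 and Qs = 8·98 - 115 = 669.
Quantity traded falls to 669. At Q = 669 the demand price is (4085 - 669)/7 = 488 and the supply price is (115 + 669)/8 = 98.
Deadweight loss = ½ · (488 - 98) · (2125 - 669) = ½ · 390 · 1456 = 283920.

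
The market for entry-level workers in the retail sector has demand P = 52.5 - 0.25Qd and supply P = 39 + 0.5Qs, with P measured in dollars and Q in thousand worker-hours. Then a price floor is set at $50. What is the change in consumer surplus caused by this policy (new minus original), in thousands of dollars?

-28

Rearranging demand gives Qd = 210 - 4P; rearranging supply gives Qs = 2P - 78. Setting quantity demanded equal to quantity supplied, 210 - 4P = 2P - 78, gives P* = 48 and Q* = 18.
Because the floor (50) lies above the market-clearing price, it is binding.
At P = 50: Qd = 210 - 4·50 = 10 and Qs = 2·50 - 78 = 22.
Consumer surplus without the control is ½ · (52.5 - 48) · 18 = 40.5.
With the floor, consumers buy 10 units at 50, so CS = ½ · (52.5 - 50) · 10 = 12.5.
Change in consumer surplus = 12.5 - 40.5 = -28.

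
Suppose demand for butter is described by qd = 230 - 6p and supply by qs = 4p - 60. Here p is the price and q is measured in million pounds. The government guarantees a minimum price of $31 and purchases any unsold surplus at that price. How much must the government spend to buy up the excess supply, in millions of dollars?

620

In a free market, 230 - 6p = 4p - 60 gives the equilibrium p* = 29, q* = 56.
Because the floor (31) lies above the market-clearing price, it is binding.
At p = 31: qd = 230 - 6·31 = 44 and qs = 4·31 - 60 = 64.
Surplus = qs - qd = 20.
Government expenditure = surplus × support price = 20 × 31 = 620.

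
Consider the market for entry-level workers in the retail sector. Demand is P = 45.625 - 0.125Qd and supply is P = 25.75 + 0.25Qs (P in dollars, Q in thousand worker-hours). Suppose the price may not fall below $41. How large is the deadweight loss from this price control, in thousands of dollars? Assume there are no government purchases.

48

Rearranging demand gives Qd = 365 - 8P; rearranging supply gives Qs = 4P - 103. Without the control the market clears where 365 - 8P = 4P - 103, i.e. P* = 39 and Q* = 53.
Because the floor (41) lies above the market-clearing price, it is binding.
At P = 41: Qd = 365 - 8·41 = 37 and Qs = 4·41 - 103 = 61.
Quantity traded falls to 37. At Q = 37 the demand price is (365 - 37)/8 = 41 and the supply price is (103 + 37)/4 = 35.
Deadweight loss = ½ · (41 - 35) · (53 - 37) = ½ · 6 · 16 = 48.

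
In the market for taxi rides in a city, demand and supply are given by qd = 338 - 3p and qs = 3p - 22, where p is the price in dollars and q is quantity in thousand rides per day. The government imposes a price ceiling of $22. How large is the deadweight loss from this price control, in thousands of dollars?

Without the control the market clears where 338 - 3p = 3p - 22, i.e. p* = 60 and q* = 158.
The ceiling of 22 is below the equilibrium price 60, so it binds.
At p = 22: qd = 338 - 3·22 = 272 and qs = 3·22 - 22 = 44.
Quantity traded falls to 44. At q = 44 the demand price is (338 - 44)/3 = 98 and the supply price is (22 + 44)/3 = 22.
Deadweight loss = ½ · (98 - 22) · (158 - 44) = ½ · 76 · 114 = 4332.

4332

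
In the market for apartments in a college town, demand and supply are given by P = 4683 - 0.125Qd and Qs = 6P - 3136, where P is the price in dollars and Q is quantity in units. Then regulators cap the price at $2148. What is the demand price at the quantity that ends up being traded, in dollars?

3464

Rearranging demand gives Qd = 37464 - 8P. In a free market, 37464 - 8P = 6P - 3136 gives the equilibrium P* = 2900, Q* = 14264.
Since 2148 < 2900, the ceiling is binding.
At P = 2148: Qd = 37464 - 8·2148 = 20280 and Qs = 6·2148 - 3136 = 9752.
Only 9752 units reach the market. On the demand curve, the marginal buyer's willingness to pay at Q = 9752 is (37464 - 9752)/8 = 3464.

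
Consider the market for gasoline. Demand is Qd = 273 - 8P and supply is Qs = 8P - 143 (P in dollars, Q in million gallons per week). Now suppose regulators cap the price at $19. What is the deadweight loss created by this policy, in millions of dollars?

392

Equilibrium: 273 - 8P = 8P - 143, so 416 = 16P and P* = 26, Q* = 65.
The ceiling of 19 is below the equilibrium price 26, so it binds.
At P = 19: Qd = 273 - 8·19 = 121 and Qs = 8·19 - 143 = 9.
Quantity traded falls to 9. At Q = 9 the demand price is (273 - 9)/8 = 33 and the supply price is (143 + 9)/8 = 19.
Deadweight loss = ½ · (33 - 19) · (65 - 9) = ½ · 14 · 56 = 392.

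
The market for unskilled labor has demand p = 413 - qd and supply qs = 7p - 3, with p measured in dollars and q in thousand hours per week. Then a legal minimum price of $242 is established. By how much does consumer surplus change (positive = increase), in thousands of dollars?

Rearranging demand gives qd = 413 - p. Setting quantity demanded equal to quantity supplied, 413 - p = 7p - 3, gives p* = 52 and q* = 361.
Since 242 > 52, the floor is binding.
At p = 242: qd = 413 - 242 = 171 and qs = 7·242 - 3 = 1691.
Consumer surplus without the control is ½ · (413 - 52) · 361 = 65160.5.
With the floor, consumers buy 171 units at 242, so CS = ½ · (413 - 242) · 171 = 14620.5.
Change in consumer surplus = 14620.5 - 65160.5 = -50540.

-50540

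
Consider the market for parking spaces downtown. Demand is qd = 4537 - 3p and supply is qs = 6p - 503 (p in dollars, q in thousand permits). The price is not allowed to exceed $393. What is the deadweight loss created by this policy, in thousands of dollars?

Equilibrium: 4537 - 3p = 6p - 503, so 5040 = 9p and p* = 560, q* = 2857.
The ceiling of 393 is below the equilibrium price 560, so it binds.
At p = 393: qd = 4537 - 3·393 = 3358 and qs = 6·393 - 503 = 1855.
Quantity traded falls to 1855. At q = 1855 the demand price is (4537 - 1855)/3 = 894 and the supply price is (503 + 1855)/6 = 393.
Deadweight loss = ½ · (894 - 393) · (2857 - 1855) = ½ · 501 · 1002 = 251001.

251001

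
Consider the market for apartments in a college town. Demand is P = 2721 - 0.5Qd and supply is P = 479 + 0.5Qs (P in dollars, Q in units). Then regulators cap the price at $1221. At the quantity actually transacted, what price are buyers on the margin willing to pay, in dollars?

Rearranging demand gives Qd = 5442 - 2P; rearranging supply gives Qs = 2P - 958. Equilibrium: 5442 - 2P = 2P - 958, so 6400 = 4P and P* = 1600, Q* = 2242.
The ceiling of 1221 is below the equilibrium price 1600, so it binds.
At P = 1221: Qd = 5442 - 2·1221 = 3000 and Qs = 2·1221 - 958 = 1484.
Only 1484 units reach the market. On the demand curve, the marginal buyer's willingness to pay at Q = 1484 is (5442 - 1484)/2 = 1979.

1979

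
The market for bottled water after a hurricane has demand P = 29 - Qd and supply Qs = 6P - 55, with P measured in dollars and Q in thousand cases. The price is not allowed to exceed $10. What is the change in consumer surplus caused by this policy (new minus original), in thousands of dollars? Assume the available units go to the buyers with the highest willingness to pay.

Rearranging demand gives Qd = 29 - P. Without the control the market clears where 29 - P = 6P - 55, i.e. P* = 12 and Q* = 17.
Because the ceiling (10) lies below the market-clearing price, it is binding.
At P = 10: Qd = 29 - 10 = 19 and Qs = 6·10 - 55 = 5.
Consumer surplus without the control is ½ · (29 - 12) · 17 = 144.5.
With the ceiling, 5 units are sold at 10 (assume they go to the highest-value buyers). The demand price at Q = 5 is 24, so CS = ½ · [(29 - 10) + (24 - 10)] · 5 = 82.5.
Change in consumer surplus = 82.5 - 144.5 = -62.

-62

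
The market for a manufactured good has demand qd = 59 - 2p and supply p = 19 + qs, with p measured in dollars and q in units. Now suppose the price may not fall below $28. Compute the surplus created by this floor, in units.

Rearranging supply gives qs = p - 19. Setting quantity demanded equal to quantity supplied, 59 - 2p = p - 19, gives p* = 26 and q* = 7.
Since 28 > 26, the floor is binding.
At p = 28: qd = 59 - 2·28 = 3 and qs = 28 - 19 = 9.
Surplus = qs - qd = 9 - 3 = 6.

6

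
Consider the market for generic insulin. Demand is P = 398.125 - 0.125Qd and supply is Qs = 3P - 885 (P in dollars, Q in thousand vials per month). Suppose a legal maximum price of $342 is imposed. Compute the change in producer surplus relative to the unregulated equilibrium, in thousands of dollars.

-5124

Rearranging demand gives Qd = 3185 - 8P. In a free market, 3185 - 8P = 3P - 885 gives the equilibrium P* = 370, Q* = 225.
The ceiling of 342 is below the equilibrium price 370, so it binds.
At P = 342: Qd = 3185 - 8·342 = 449 and Qs = 3·342 - 885 = 141.
Producer surplus without the control is ½ · (370 - 295) · 225 = 8437.5.
With the ceiling, producers sell 141 units at 342, so PS = ½ · (342 - 295) · 141 = 3313.5.
Change in producer surplus = 3313.5 - 8437.5 = -5124.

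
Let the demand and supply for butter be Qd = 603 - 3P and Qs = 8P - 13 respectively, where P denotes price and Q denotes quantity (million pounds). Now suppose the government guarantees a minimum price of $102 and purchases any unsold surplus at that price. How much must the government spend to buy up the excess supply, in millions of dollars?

51612

Setting quantity demanded equal to quantity supplied, 603 - 3P = 8P - 13, gives P* = 56 and Q* = 435.
Since 102 > 56, the floor is binding.
At P = 102: Qd = 603 - 3·102 = 297 and Qs = 8·102 - 13 = 803.
Surplus = Qs - Qd = 506.
Government expenditure = surplus × support price = 506 × 102 = 51612.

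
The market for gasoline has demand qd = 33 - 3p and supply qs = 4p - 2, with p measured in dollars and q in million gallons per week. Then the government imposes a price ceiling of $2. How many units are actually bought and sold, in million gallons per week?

6

Without the control the market clears where 33 - 3p = 4p - 2, i.e. p* = 5 and q* = 18.
Because the ceiling (2) lies below the market-clearing price, it is binding.
At p = 2: qd = 33 - 3·2 = 27 and qs = 4·2 - 2 = 6.
The quantity actually transacted is the short side, supply: 6.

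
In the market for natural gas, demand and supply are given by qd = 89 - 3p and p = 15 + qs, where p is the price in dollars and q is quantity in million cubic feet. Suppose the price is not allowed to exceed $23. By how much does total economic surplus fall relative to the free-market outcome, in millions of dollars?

6

Rearranging supply gives qs = p - 15. Without the control the market clears where 89 - 3p = p - 15, i.e. p* = 26 and q* = 11.
Because the ceiling (23) lies below the market-clearing price, it is binding.
At p = 23: qd = 89 - 3·23 = 20 and qs = 23 - 15 = 8.
Quantity traded falls to 8. At q = 8 the demand price is (89 - 8)/3 = 27 and the supply price is 15 + 8 = 23.
Deadweight loss = ½ · (27 - 23) · (11 - 8) = ½ · 4 · 3 = 6.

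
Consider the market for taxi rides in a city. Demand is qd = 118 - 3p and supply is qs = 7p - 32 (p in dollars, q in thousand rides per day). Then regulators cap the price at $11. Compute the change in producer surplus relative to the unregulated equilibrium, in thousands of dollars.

-236

Without the control the market clears where 118 - 3p = 7p - 32, i.e. p* = 15 and q* = 73.
Because the ceiling (11) lies below the market-clearing price, it is binding.
At p = 11: qd = 118 - 3·11 = 85 and qs = 7·11 - 32 = 45.
Producer surplus without the control is ½ · (15 - 32/7) · 73 = 5329/14.
With the ceiling, producers sell 45 units at 11, so PS = ½ · (11 - 32/7) · 45 = 2025/14.
Change in producer surplus = 2025/14 - 5329/14 = -236.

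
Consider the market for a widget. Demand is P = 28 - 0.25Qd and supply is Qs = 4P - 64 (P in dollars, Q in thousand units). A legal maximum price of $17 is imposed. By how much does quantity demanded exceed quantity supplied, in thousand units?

Rearranging demand gives Qd = 112 - 4P. Setting quantity demanded equal to quantity supplied, 112 - 4P = 4P - 64, gives P* = 22 and Q* = 24.
Since 17 < 22, the ceiling is binding.
At P = 17: Qd = 112 - 4·17 = 44 and Qs = 4·17 - 64 = 4.
Shortage = Qd - Qs = 44 - 4 = 40.

40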